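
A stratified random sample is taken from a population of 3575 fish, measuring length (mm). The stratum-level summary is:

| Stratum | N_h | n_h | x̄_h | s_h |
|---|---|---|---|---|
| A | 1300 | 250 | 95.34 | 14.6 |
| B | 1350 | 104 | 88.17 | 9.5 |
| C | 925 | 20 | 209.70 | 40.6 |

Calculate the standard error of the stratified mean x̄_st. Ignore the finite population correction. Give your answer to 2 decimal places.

V̂(x̄_st) = Σ W_h² s_h²/n_h, with W_h = N_h/N and N = 3575:
  stratum A: (1300/3575)²·14.6²/250 = 0.112746
  stratum B: (1350/3575)²·9.5²/104 = 0.123745
  stratum C: (925/3575)²·40.6²/20 = 5.51764
V̂(x̄_st) = 5.75413
SE(x̄_st) = √5.75413 = 2.39878

SE(x̄_st) ≈ 2.40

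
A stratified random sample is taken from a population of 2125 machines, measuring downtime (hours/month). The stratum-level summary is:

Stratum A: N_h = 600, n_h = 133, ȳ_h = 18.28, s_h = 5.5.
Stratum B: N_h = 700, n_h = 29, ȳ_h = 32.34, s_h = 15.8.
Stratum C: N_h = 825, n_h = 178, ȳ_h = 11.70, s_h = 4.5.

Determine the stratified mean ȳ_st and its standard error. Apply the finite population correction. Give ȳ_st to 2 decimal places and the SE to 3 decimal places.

ȳ_st ≈ 20.36, SE ≈ 0.961

ȳ_st = Σ W_h ȳ_h = (600·18.28 + 700·32.34 + 825·11.70)/2125 = 20.35694
V̂(ȳ_st) = Σ W_h² (1 − n_h/N_h) s_h²/n_h, with W_h = N_h/N and N = 2125:
  stratum A: (600/2125)²·(1 − 133/600)·5.5²/133 = 0.0141132
  stratum B: (700/2125)²·(1 − 29/700)·15.8²/29 = 0.895404
  stratum C: (825/2125)²·(1 − 178/825)·4.5²/178 = 0.0134476
V̂(ȳ_st) = 0.922964
SE(ȳ_st) = √0.922964 = 0.96071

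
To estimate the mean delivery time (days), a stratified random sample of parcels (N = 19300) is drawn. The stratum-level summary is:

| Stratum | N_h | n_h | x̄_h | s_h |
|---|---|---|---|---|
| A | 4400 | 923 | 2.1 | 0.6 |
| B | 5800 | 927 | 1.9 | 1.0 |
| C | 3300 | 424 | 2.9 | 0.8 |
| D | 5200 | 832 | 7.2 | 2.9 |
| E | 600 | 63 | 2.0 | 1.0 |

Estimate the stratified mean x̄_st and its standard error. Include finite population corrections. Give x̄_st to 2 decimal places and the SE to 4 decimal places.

x̄_st ≈ 3.55, SE ≈ 0.0277

x̄_st = Σ W_h x̄_h = (4400·2.1 + 5800·1.9 + 3300·2.9 + 5200·7.2 + 600·2.0)/19300 = 3.54767
V̂(x̄_st) = Σ W_h² (1 − n_h/N_h) s_h²/n_h, with W_h = N_h/N and N = 19300:
  stratum A: (4400/19300)²·(1 − 923/4400)·0.6²/923 = 1.60193e-05
  stratum B: (5800/19300)²·(1 − 927/5800)·1.0²/927 = 8.18521e-05
  stratum C: (3300/19300)²·(1 − 424/3300)·0.8²/424 = 3.84594e-05
  stratum D: (5200/19300)²·(1 − 832/5200)·2.9²/832 = 0.000616374
  stratum E: (600/19300)²·(1 − 63/600)·1.0²/63 = 1.373e-05
V̂(x̄_st) = 0.000766434
SE(x̄_st) = √0.000766434 = 0.0276846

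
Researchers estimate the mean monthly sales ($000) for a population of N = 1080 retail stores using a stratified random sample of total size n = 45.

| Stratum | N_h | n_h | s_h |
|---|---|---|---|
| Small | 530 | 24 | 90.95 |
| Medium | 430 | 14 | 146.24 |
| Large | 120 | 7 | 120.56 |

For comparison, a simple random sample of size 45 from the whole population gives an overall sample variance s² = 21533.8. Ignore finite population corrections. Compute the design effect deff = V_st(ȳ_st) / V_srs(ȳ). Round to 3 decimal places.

deff ≈ 0.733

V̂(ȳ_st) = Σ W_h² s_h²/n_h, with W_h = N_h/N and N = 1080:
  stratum Small: (530/1080)²·90.95²/24 = 83.0039
  stratum Medium: (430/1080)²·146.24²/14 = 242.155
  stratum Large: (120/1080)²·120.56²/7 = 25.6344
V_st = 350.793
V_srs = s²/n = 21533.8/45 = 478.529
deff = V_st / V_srs = 350.793/478.529 = 0.7331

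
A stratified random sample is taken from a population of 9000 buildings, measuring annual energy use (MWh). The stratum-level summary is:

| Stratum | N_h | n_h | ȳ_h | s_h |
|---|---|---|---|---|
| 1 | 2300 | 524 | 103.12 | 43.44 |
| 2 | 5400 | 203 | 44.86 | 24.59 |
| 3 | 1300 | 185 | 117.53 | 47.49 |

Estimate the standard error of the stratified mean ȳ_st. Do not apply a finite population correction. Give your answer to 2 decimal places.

V̂(ȳ_st) = Σ W_h² s_h²/n_h, with W_h = N_h/N and N = 9000:
  stratum 1: (2300/9000)²·43.44²/524 = 0.23519
  stratum 2: (5400/9000)²·24.59²/203 = 1.07232
  stratum 3: (1300/9000)²·47.49²/185 = 0.254351
V̂(ȳ_st) = 1.56186
SE(ȳ_st) = √1.56186 = 1.24974

SE(ȳ_st) ≈ 1.25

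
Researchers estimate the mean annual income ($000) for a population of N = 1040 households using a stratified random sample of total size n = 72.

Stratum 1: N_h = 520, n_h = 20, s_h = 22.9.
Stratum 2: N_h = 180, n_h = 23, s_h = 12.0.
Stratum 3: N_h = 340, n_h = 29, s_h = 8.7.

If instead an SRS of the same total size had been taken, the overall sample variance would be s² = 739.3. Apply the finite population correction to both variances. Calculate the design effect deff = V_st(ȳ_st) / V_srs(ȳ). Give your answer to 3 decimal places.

V̂(ȳ_st) = Σ W_h² (1 − n_h/N_h) s_h²/n_h, with W_h = N_h/N and N = 1040:
  stratum 1: (520/1040)²·(1 − 20/520)·22.9²/20 = 6.303
  stratum 2: (180/1040)²·(1 − 23/180)·12.0²/23 = 0.163584
  stratum 3: (340/1040)²·(1 − 29/340)·8.7²/29 = 0.25516
V_st = 6.72175
V_srs = (1 − 72/1040)·739.3/72 = 9.55719
deff = V_st / V_srs = 6.72175/9.55719 = 0.7033

deff ≈ 0.703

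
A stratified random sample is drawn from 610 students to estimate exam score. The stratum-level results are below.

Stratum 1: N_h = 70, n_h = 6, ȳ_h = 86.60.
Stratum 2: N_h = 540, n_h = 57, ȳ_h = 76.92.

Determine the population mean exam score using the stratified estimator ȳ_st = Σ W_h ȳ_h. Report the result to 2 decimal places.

N = Σ N_h = 610. Stratum weights W_h = N_h/N.
ȳ_st = (70·86.60 + 540·76.92) / 610 = 78.0308

ȳ_st ≈ 78.03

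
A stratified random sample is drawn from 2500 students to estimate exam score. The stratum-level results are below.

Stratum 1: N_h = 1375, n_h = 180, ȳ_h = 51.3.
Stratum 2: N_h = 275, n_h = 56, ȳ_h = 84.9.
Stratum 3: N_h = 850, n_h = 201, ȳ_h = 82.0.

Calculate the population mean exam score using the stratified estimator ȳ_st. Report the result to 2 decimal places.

N = Σ N_h = 2500. Stratum weights W_h = N_h/N.
ȳ_st = (1375·51.3 + 275·84.9 + 850·82.0) / 2500 = 65.4340

ȳ_st ≈ 65.43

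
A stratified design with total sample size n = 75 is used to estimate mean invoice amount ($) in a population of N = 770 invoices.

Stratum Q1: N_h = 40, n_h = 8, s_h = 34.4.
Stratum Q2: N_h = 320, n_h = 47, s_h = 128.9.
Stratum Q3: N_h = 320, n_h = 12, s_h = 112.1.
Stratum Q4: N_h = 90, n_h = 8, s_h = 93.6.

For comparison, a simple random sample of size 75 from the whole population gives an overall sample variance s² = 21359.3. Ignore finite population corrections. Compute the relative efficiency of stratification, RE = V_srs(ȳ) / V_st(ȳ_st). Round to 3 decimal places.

RE ≈ 1.107

V̂(ȳ_st) = Σ W_h² s_h²/n_h, with W_h = N_h/N and N = 770:
  stratum Q1: (40/770)²·34.4²/8 = 0.399177
  stratum Q2: (320/770)²·128.9²/47 = 61.0557
  stratum Q3: (320/770)²·112.1²/12 = 180.862
  stratum Q4: (90/770)²·93.6²/8 = 14.9612
V_st = 257.279
V_srs = s²/n = 21359.3/75 = 284.791
Relative efficiency = V_srs / V_st = 284.791/257.279 = 1.1069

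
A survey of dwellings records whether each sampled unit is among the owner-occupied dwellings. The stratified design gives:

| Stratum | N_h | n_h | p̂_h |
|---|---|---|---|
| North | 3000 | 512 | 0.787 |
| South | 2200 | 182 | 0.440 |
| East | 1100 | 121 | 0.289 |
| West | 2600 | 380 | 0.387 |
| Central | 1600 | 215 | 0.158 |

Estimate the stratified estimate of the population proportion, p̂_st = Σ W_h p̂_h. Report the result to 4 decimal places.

p̂_st ≈ 0.4672

N = 10500; stratum weights W_h = N_h/N.
p̂_st = Σ W_h p̂_h = (3000·0.787 + 2200·0.440 + 1100·0.289 + 2600·0.387 + 1600·0.158)/10500 = 0.46723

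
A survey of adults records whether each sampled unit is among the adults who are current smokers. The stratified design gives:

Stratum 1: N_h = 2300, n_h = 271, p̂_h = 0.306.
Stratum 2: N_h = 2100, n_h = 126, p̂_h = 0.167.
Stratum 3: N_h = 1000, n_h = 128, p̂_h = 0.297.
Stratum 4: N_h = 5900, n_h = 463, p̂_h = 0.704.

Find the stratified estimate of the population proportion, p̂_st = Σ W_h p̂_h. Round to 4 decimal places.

N = 11300; stratum weights W_h = N_h/N.
p̂_st = Σ W_h p̂_h = (2300·0.306 + 2100·0.167 + 1000·0.297 + 5900·0.704)/11300 = 0.48718

p̂_st ≈ 0.4872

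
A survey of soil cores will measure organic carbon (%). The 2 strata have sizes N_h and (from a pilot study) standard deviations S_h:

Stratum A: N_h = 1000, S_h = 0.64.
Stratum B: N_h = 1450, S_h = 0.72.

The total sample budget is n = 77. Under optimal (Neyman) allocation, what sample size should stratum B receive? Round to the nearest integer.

Neyman allocation: n_h = n · N_h S_h / Σ N_i S_i, with n = 77.
  stratum A: N_h·S_h = 1000·0.64 = 640.00
  stratum B: N_h·S_h = 1450·0.72 = 1044.00
Σ N_h S_h = 1684.00
n for stratum B = 77·1044.00/1684.00 = 47.736 → 48

48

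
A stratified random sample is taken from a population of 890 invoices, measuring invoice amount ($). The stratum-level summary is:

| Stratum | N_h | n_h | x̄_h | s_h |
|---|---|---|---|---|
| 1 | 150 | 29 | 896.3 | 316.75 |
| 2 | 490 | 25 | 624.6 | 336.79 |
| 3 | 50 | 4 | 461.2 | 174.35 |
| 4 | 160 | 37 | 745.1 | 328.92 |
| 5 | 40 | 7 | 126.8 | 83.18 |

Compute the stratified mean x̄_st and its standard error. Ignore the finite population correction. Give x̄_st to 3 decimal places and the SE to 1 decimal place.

x̄_st ≈ 660.502, SE ≈ 39.9

x̄_st = Σ W_h x̄_h = (150·896.3 + 490·624.6 + 50·461.2 + 160·745.1 + 40·126.8)/890 = 660.50225
V̂(x̄_st) = Σ W_h² s_h²/n_h, with W_h = N_h/N and N = 890:
  stratum 1: (150/890)²·316.75²/29 = 98.2738
  stratum 2: (490/890)²·336.79²/25 = 1375.28
  stratum 3: (50/890)²·174.35²/4 = 23.9852
  stratum 4: (160/890)²·328.92²/37 = 94.5015
  stratum 5: (40/890)²·83.18²/7 = 1.99655
V̂(x̄_st) = 1594.04
SE(x̄_st) = √1594.04 = 39.9254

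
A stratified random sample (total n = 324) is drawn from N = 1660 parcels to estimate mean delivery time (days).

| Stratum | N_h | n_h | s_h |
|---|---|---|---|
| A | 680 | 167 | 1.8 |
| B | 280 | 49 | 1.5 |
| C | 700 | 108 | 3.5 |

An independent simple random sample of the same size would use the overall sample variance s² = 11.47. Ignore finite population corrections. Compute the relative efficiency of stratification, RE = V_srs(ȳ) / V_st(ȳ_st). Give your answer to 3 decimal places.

RE ≈ 1.431

V̂(ȳ_st) = Σ W_h² s_h²/n_h, with W_h = N_h/N and N = 1660:
  stratum A: (680/1660)²·1.8²/167 = 0.00325559
  stratum B: (280/1660)²·1.5²/49 = 0.00130643
  stratum C: (700/1660)²·3.5²/108 = 0.0201694
V_st = 0.0247314
V_srs = s²/n = 11.47/324 = 0.0354012
Relative efficiency = V_srs / V_st = 0.0354012/0.0247314 = 1.4314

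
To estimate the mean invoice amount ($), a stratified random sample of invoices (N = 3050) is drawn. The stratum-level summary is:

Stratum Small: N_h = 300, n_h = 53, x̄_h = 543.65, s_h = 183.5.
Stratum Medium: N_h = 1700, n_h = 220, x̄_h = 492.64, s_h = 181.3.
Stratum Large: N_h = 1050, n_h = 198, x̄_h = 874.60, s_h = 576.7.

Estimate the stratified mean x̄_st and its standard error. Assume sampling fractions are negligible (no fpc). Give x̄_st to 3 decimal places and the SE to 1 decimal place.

x̄_st = Σ W_h x̄_h = (300·543.65 + 1700·492.64 + 1050·874.60)/3050 = 629.15180
V̂(x̄_st) = Σ W_h² s_h²/n_h, with W_h = N_h/N and N = 3050:
  stratum Small: (300/3050)²·183.5²/53 = 6.14666
  stratum Medium: (1700/3050)²·181.3²/220 = 46.4164
  stratum Large: (1050/3050)²·576.7²/198 = 199.074
V̂(x̄_st) = 251.637
SE(x̄_st) = √251.637 = 15.8631

x̄_st ≈ 629.152, SE ≈ 15.9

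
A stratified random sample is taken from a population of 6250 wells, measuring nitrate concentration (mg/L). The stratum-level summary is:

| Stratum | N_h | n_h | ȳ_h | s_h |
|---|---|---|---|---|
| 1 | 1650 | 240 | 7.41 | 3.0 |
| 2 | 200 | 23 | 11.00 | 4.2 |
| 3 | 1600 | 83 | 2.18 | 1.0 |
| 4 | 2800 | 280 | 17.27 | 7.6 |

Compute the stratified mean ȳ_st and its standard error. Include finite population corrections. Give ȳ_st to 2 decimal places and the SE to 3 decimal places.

ȳ_st ≈ 10.60, SE ≈ 0.202

ȳ_st = Σ W_h ȳ_h = (1650·7.41 + 200·11.00 + 1600·2.18 + 2800·17.27)/6250 = 10.60328
V̂(ȳ_st) = Σ W_h² (1 − n_h/N_h) s_h²/n_h, with W_h = N_h/N and N = 6250:
  stratum 1: (1650/6250)²·(1 − 240/1650)·3.0²/240 = 0.00223344
  stratum 2: (200/6250)²·(1 − 23/200)·4.2²/23 = 0.000695047
  stratum 3: (1600/6250)²·(1 − 83/1600)·1.0²/83 = 0.00074863
  stratum 4: (2800/6250)²·(1 − 280/2800)·7.6²/280 = 0.0372621
V̂(ȳ_st) = 0.0409392
SE(ȳ_st) = √0.0409392 = 0.202334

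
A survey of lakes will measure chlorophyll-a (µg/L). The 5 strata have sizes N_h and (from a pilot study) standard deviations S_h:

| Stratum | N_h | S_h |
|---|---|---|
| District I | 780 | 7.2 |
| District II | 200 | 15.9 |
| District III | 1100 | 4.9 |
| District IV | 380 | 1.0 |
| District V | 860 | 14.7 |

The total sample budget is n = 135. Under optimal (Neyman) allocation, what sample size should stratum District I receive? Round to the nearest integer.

28

Neyman allocation: n_h = n · N_h S_h / Σ N_i S_i, with n = 135.
  stratum District I: N_h·S_h = 780·7.2 = 5616.00
  stratum District II: N_h·S_h = 200·15.9 = 3180.00
  stratum District III: N_h·S_h = 1100·4.9 = 5390.00
  stratum District IV: N_h·S_h = 380·1.0 = 380.00
  stratum District V: N_h·S_h = 860·14.7 = 12642.00
Σ N_h S_h = 27208.00
n for stratum District I = 135·5616.00/27208.00 = 27.865 → 28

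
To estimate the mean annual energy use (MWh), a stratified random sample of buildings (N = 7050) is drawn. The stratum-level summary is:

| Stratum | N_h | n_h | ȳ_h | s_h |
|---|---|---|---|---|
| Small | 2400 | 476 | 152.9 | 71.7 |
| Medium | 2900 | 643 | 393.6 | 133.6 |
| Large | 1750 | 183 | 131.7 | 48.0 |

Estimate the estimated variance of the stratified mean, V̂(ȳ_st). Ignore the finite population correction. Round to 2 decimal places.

V̂(ȳ_st) = Σ W_h² s_h²/n_h, with W_h = N_h/N and N = 7050:
  stratum Small: (2400/7050)²·71.7²/476 = 1.25163
  stratum Medium: (2900/7050)²·133.6²/643 = 4.69699
  stratum Large: (1750/7050)²·48.0²/183 = 0.775763
V̂(ȳ_st) = 6.72438

V̂(ȳ_st) ≈ 6.72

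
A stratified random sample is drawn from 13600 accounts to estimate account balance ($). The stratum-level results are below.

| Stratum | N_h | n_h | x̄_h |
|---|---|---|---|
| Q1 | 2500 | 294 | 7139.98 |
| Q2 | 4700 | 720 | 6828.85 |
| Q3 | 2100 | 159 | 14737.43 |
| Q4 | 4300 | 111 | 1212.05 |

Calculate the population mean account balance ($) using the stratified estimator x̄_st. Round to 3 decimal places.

N = Σ N_h = 13600. Stratum weights W_h = N_h/N.
x̄_st = (2500·7139.98 + 4700·6828.85 + 2100·14737.43 + 4300·1212.05) / 13600 = 6331.32081

x̄_st ≈ 6331.321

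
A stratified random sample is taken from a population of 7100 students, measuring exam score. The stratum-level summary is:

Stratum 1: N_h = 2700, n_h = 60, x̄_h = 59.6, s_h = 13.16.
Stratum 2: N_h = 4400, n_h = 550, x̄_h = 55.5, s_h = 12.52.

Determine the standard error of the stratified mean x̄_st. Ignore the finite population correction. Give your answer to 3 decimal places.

SE(x̄_st) ≈ 0.726

V̂(x̄_st) = Σ W_h² s_h²/n_h, with W_h = N_h/N and N = 7100:
  stratum 1: (2700/7100)²·13.16²/60 = 0.417418
  stratum 2: (4400/7100)²·12.52²/550 = 0.109455
V̂(x̄_st) = 0.526873
SE(x̄_st) = √0.526873 = 0.72586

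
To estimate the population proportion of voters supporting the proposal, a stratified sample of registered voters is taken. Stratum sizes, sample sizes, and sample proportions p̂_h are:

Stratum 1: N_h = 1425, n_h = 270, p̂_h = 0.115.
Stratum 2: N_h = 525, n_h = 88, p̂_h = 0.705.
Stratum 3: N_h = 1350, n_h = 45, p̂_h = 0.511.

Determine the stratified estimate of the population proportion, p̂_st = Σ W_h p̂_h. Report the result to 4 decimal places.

N = 3300; stratum weights W_h = N_h/N.
p̂_st = Σ W_h p̂_h = (1425·0.115 + 525·0.705 + 1350·0.511)/3300 = 0.37086

p̂_st ≈ 0.3709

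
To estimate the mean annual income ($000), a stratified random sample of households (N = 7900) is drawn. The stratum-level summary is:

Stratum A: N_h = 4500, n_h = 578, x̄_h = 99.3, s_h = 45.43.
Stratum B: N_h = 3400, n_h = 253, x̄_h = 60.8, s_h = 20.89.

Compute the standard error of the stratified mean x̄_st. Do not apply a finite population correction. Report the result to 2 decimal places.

V̂(x̄_st) = Σ W_h² s_h²/n_h, with W_h = N_h/N and N = 7900:
  stratum A: (4500/7900)²·45.43²/578 = 1.15859
  stratum B: (3400/7900)²·20.89²/253 = 0.319492
V̂(x̄_st) = 1.47808
SE(x̄_st) = √1.47808 = 1.21576

SE(x̄_st) ≈ 1.22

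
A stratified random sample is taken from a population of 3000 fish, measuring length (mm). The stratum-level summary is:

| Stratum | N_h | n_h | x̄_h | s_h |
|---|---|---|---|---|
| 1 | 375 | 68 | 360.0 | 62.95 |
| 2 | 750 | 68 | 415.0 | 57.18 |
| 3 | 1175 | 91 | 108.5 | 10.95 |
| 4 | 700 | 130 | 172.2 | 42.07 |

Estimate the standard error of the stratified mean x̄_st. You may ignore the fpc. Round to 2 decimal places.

V̂(x̄_st) = Σ W_h² s_h²/n_h, with W_h = N_h/N and N = 3000:
  stratum 1: (375/3000)²·62.95²/68 = 0.910547
  stratum 2: (750/3000)²·57.18²/68 = 3.0051
  stratum 3: (1175/3000)²·10.95²/91 = 0.202125
  stratum 4: (700/3000)²·42.07²/130 = 0.741234
V̂(x̄_st) = 4.85901
SE(x̄_st) = √4.85901 = 2.20432

SE(x̄_st) ≈ 2.20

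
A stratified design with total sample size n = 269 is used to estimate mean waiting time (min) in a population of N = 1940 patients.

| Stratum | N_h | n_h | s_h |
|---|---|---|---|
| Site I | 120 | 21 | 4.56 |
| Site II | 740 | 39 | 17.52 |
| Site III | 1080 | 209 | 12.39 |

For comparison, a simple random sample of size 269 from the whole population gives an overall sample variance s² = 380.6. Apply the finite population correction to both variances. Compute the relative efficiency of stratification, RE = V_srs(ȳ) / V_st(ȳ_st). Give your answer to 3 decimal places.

RE ≈ 0.958

V̂(ȳ_st) = Σ W_h² (1 − n_h/N_h) s_h²/n_h, with W_h = N_h/N and N = 1940:
  stratum Site I: (120/1940)²·(1 − 21/120)·4.56²/21 = 0.00312553
  stratum Site II: (740/1940)²·(1 − 39/740)·17.52²/39 = 1.0848
  stratum Site III: (1080/1940)²·(1 − 209/1080)·12.39²/209 = 0.183584
V_st = 1.27151
V_srs = (1 − 269/1940)·380.6/269 = 1.21868
Relative efficiency = V_srs / V_st = 1.21868/1.27151 = 0.9585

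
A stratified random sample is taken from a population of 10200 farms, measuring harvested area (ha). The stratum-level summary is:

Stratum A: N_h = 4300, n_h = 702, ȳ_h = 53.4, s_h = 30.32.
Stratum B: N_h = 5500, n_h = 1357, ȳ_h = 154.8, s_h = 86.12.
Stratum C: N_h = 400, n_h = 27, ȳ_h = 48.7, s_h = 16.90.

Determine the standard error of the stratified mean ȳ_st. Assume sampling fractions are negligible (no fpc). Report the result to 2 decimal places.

SE(ȳ_st) ≈ 1.36

V̂(ȳ_st) = Σ W_h² s_h²/n_h, with W_h = N_h/N and N = 10200:
  stratum A: (4300/10200)²·30.32²/702 = 0.232733
  stratum B: (5500/10200)²·86.12²/1357 = 1.58911
  stratum C: (400/10200)²·16.90²/27 = 0.0162678
V̂(ȳ_st) = 1.83811
SE(ȳ_st) = √1.83811 = 1.35577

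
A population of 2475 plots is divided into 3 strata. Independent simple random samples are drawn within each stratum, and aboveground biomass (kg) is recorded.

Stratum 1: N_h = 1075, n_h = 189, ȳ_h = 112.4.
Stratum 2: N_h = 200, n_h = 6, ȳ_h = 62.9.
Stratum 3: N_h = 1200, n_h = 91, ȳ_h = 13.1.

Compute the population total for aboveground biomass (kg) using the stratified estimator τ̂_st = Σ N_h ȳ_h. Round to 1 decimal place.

τ̂_st = Σ N_h ȳ_h = 1075·112.4 + 200·62.9 + 1200·13.1 = 149130.0

τ̂_st ≈ 149130.0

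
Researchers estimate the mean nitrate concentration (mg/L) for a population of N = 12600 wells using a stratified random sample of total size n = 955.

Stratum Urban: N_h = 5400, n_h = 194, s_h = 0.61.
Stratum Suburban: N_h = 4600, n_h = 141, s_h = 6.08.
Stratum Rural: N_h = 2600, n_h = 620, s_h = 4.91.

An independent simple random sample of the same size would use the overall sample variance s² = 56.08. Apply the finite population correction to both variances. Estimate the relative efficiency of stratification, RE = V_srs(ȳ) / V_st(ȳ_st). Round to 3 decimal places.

RE ≈ 1.530

V̂(ȳ_st) = Σ W_h² (1 − n_h/N_h) s_h²/n_h, with W_h = N_h/N and N = 12600:
  stratum Urban: (5400/12600)²·(1 − 194/5400)·0.61²/194 = 0.000339637
  stratum Suburban: (4600/12600)²·(1 − 141/4600)·6.08²/141 = 0.0338721
  stratum Rural: (2600/12600)²·(1 − 620/2600)·4.91²/620 = 0.00126087
V_st = 0.0354726
V_srs = (1 − 955/12600)·56.08/955 = 0.0542717
Relative efficiency = V_srs / V_st = 0.0542717/0.0354726 = 1.5300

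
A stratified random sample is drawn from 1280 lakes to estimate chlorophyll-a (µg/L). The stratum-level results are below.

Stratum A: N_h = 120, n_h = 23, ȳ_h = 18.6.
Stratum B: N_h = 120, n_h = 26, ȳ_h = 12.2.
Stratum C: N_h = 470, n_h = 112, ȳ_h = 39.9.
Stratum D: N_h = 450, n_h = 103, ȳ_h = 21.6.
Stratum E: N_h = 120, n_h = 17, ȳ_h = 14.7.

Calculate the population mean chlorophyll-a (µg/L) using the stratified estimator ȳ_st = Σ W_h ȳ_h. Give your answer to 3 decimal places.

N = Σ N_h = 1280. Stratum weights W_h = N_h/N.
ȳ_st = (120·18.6 + 120·12.2 + 470·39.9 + 450·21.6 + 120·14.7) / 1280 = 26.51016

ȳ_st ≈ 26.510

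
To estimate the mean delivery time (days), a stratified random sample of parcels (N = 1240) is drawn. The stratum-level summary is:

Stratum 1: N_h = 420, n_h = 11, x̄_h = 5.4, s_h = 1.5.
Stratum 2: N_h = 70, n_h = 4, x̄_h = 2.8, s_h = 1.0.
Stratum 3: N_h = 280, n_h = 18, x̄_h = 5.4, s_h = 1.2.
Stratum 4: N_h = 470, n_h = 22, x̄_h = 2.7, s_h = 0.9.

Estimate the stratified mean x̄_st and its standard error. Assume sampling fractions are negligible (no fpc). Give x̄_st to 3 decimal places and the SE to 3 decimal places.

x̄_st = Σ W_h x̄_h = (420·5.4 + 70·2.8 + 280·5.4 + 470·2.7)/1240 = 4.22984
V̂(x̄_st) = Σ W_h² s_h²/n_h, with W_h = N_h/N and N = 1240:
  stratum 1: (420/1240)²·1.5²/11 = 0.0234663
  stratum 2: (70/1240)²·1.0²/4 = 0.000796696
  stratum 3: (280/1240)²·1.2²/18 = 0.00407908
  stratum 4: (470/1240)²·0.9²/22 = 0.0052895
V̂(x̄_st) = 0.0336316
SE(x̄_st) = √0.0336316 = 0.183389

x̄_st ≈ 4.230, SE ≈ 0.183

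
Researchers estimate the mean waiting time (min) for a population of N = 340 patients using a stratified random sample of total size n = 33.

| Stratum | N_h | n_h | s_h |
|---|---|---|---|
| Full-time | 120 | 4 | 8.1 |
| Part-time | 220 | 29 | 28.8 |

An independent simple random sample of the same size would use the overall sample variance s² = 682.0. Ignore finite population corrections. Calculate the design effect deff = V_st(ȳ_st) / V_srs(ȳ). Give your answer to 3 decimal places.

V̂(ȳ_st) = Σ W_h² s_h²/n_h, with W_h = N_h/N and N = 340:
  stratum Full-time: (120/340)²·8.1²/4 = 2.04322
  stratum Part-time: (220/340)²·28.8²/29 = 11.975
V_st = 14.0182
V_srs = s²/n = 682.0/33 = 20.6667
deff = V_st / V_srs = 14.0182/20.6667 = 0.6783

deff ≈ 0.678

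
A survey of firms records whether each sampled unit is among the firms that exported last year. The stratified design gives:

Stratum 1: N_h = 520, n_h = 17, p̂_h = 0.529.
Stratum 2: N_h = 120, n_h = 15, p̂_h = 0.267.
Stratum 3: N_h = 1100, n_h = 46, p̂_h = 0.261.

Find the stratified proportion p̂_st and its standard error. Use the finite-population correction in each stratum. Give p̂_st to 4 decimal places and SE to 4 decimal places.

N = 1740; stratum weights W_h = N_h/N.
p̂_st = Σ W_h p̂_h = (520·0.529 + 120·0.267 + 1100·0.261)/1740 = 0.34151
V̂(p̂_st) = Σ W_h² (1 − n_h/N_h) p̂_h(1−p̂_h)/(n_h−1):
  stratum 1: (520/1740)²·(1 − 17/520)·0.529·0.471/16 = 0.00134533
  stratum 2: (120/1740)²·(1 − 15/120)·0.267·0.733/14 = 5.81781e-05
  stratum 3: (1100/1740)²·(1 − 46/1100)·0.261·0.739/45 = 0.00164137
V̂(p̂_st) = 0.00304488; SE = √V̂ = 0.0551805

p̂_st ≈ 0.3415, SE ≈ 0.0552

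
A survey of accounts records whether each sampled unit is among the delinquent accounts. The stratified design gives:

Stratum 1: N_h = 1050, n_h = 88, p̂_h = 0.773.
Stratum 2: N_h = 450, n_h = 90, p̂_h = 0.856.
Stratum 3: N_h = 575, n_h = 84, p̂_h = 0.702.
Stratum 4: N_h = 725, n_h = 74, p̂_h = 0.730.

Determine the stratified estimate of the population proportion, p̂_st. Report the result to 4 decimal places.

N = 2800; stratum weights W_h = N_h/N.
p̂_st = Σ W_h p̂_h = (1050·0.773 + 450·0.856 + 575·0.702 + 725·0.730)/2800 = 0.76062

p̂_st ≈ 0.7606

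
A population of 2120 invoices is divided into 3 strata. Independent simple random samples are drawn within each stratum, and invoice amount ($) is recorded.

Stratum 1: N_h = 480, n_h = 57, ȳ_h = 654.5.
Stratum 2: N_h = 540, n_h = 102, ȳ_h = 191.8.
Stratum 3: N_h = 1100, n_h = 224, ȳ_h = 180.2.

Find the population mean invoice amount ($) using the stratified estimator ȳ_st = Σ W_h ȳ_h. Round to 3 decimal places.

ȳ_st ≈ 290.543

N = Σ N_h = 2120. Stratum weights W_h = N_h/N.
ȳ_st = (480·654.5 + 540·191.8 + 1100·180.2) / 2120 = 290.54340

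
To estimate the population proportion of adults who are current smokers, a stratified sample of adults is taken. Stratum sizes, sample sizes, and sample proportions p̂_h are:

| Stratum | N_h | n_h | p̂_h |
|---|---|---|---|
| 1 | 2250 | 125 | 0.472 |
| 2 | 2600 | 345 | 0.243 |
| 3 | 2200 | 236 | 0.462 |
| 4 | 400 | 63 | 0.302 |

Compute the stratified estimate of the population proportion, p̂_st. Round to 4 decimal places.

N = 7450; stratum weights W_h = N_h/N.
p̂_st = Σ W_h p̂_h = (2250·0.472 + 2600·0.243 + 2200·0.462 + 400·0.302)/7450 = 0.38000

p̂_st ≈ 0.3800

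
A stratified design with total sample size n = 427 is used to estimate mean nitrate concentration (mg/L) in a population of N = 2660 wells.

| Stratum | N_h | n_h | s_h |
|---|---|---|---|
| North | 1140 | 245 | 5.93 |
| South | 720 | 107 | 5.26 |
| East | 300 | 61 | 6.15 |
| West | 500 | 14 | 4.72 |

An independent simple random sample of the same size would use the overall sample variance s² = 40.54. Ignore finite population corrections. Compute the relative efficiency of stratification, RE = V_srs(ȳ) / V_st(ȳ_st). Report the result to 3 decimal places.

RE ≈ 0.868

V̂(ȳ_st) = Σ W_h² s_h²/n_h, with W_h = N_h/N and N = 2660:
  stratum North: (1140/2660)²·5.93²/245 = 0.0263627
  stratum South: (720/2660)²·5.26²/107 = 0.0189448
  stratum East: (300/2660)²·6.15²/61 = 0.00788678
  stratum West: (500/2660)²·4.72²/14 = 0.0562254
V_st = 0.10942
V_srs = s²/n = 40.54/427 = 0.0949415
Relative efficiency = V_srs / V_st = 0.0949415/0.10942 = 0.8677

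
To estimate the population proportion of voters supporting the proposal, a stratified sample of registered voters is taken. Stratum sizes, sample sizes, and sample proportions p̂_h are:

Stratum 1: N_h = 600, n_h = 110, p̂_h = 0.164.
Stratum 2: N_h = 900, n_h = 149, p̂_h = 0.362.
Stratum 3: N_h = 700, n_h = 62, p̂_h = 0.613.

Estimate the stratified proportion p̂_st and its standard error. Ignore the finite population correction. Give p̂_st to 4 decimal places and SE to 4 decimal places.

p̂_st ≈ 0.3879, SE ≈ 0.0274

N = 2200; stratum weights W_h = N_h/N.
p̂_st = Σ W_h p̂_h = (600·0.164 + 900·0.362 + 700·0.613)/2200 = 0.38786
V̂(p̂_st) = Σ W_h² p̂_h(1−p̂_h)/(n_h−1):
  stratum 1: (600/2200)²·0.164·0.836/109 = 9.3558e-05
  stratum 2: (900/2200)²·0.362·0.638/148 = 0.00026116
  stratum 3: (700/2200)²·0.613·0.387/61 = 0.000393724
V̂(p̂_st) = 0.000748443; SE = √V̂ = 0.0273577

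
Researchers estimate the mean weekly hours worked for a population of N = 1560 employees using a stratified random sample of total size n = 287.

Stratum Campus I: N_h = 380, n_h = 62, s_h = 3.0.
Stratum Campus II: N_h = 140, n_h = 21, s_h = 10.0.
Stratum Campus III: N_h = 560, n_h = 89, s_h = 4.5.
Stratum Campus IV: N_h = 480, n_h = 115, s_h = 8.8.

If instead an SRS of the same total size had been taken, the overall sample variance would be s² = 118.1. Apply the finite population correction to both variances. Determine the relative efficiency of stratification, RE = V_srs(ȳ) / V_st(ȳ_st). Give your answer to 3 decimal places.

V̂(ȳ_st) = Σ W_h² (1 − n_h/N_h) s_h²/n_h, with W_h = N_h/N and N = 1560:
  stratum Campus I: (380/1560)²·(1 − 62/380)·3.0²/62 = 0.00720796
  stratum Campus II: (140/1560)²·(1 − 21/140)·10.0²/21 = 0.0325992
  stratum Campus III: (560/1560)²·(1 − 89/560)·4.5²/89 = 0.0246601
  stratum Campus IV: (480/1560)²·(1 − 115/480)·8.8²/115 = 0.0484789
V_st = 0.112946
V_srs = (1 − 287/1560)·118.1/287 = 0.335793
Relative efficiency = V_srs / V_st = 0.335793/0.112946 = 2.9730

RE ≈ 2.973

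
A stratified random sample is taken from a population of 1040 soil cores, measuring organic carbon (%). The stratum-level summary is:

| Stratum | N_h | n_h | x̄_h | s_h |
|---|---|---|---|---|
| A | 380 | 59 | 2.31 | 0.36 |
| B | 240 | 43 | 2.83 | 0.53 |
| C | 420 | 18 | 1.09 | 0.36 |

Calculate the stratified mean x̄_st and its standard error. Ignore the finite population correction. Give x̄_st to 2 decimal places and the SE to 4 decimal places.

x̄_st ≈ 1.94, SE ≈ 0.0426

x̄_st = Σ W_h x̄_h = (380·2.31 + 240·2.83 + 420·1.09)/1040 = 1.93731
V̂(x̄_st) = Σ W_h² s_h²/n_h, with W_h = N_h/N and N = 1040:
  stratum A: (380/1040)²·0.36²/59 = 0.00029326
  stratum B: (240/1040)²·0.53²/43 = 0.000347888
  stratum C: (420/1040)²·0.36²/18 = 0.00117426
V̂(x̄_st) = 0.00181541
SE(x̄_st) = √0.00181541 = 0.0426076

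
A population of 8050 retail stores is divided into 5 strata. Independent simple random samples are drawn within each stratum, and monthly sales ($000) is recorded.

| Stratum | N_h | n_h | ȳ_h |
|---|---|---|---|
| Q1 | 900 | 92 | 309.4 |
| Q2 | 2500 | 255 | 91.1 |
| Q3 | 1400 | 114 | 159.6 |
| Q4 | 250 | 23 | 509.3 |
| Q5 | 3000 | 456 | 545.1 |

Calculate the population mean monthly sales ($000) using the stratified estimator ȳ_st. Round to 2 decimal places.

N = Σ N_h = 8050. Stratum weights W_h = N_h/N.
ȳ_st = (900·309.4 + 2500·91.1 + 1400·159.6 + 250·509.3 + 3000·545.1) / 8050 = 309.5994

ȳ_st ≈ 309.60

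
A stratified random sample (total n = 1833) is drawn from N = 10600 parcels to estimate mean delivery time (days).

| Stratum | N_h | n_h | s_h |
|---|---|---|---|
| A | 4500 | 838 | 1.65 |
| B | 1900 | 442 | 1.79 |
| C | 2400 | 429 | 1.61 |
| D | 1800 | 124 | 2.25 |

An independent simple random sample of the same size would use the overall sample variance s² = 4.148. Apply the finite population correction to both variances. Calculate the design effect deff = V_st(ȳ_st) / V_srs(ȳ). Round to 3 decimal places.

deff ≈ 1.072

V̂(ȳ_st) = Σ W_h² (1 − n_h/N_h) s_h²/n_h, with W_h = N_h/N and N = 10600:
  stratum A: (4500/10600)²·(1 − 838/4500)·1.65²/838 = 0.000476478
  stratum B: (1900/10600)²·(1 − 442/1900)·1.79²/442 = 0.000178724
  stratum C: (2400/10600)²·(1 − 429/2400)·1.61²/429 = 0.000254379
  stratum D: (1800/10600)²·(1 − 124/1800)·2.25²/124 = 0.00109617
V_st = 0.00200575
V_srs = (1 − 1833/10600)·4.148/1833 = 0.00187164
deff = V_st / V_srs = 0.00200575/0.00187164 = 1.0717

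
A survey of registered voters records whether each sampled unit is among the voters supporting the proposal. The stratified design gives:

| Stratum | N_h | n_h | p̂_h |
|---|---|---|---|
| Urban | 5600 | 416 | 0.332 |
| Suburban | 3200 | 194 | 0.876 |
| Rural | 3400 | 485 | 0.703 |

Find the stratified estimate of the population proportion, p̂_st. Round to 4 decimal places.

N = 12200; stratum weights W_h = N_h/N.
p̂_st = Σ W_h p̂_h = (5600·0.332 + 3200·0.876 + 3400·0.703)/12200 = 0.57808

p̂_st ≈ 0.5781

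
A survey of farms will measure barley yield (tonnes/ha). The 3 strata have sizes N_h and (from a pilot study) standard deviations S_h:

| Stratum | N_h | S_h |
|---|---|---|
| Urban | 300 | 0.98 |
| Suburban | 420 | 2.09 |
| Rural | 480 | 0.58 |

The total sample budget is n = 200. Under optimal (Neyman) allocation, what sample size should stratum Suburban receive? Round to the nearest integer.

121

Neyman allocation: n_h = n · N_h S_h / Σ N_i S_i, with n = 200.
  stratum Urban: N_h·S_h = 300·0.98 = 294.00
  stratum Suburban: N_h·S_h = 420·2.09 = 877.80
  stratum Rural: N_h·S_h = 480·0.58 = 278.40
Σ N_h S_h = 1450.20
n for stratum Suburban = 200·877.80/1450.20 = 121.059 → 121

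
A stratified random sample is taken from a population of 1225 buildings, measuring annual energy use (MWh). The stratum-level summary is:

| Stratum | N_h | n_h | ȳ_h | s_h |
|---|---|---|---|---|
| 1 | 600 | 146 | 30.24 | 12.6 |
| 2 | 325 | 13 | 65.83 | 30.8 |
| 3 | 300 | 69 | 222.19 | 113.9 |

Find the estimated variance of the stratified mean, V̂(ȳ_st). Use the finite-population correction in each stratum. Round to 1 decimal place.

V̂(ȳ_st) ≈ 13.8

V̂(ȳ_st) = Σ W_h² (1 − n_h/N_h) s_h²/n_h, with W_h = N_h/N and N = 1225:
  stratum 1: (600/1225)²·(1 − 146/600)·12.6²/146 = 0.197389
  stratum 2: (325/1225)²·(1 − 13/325)·30.8²/13 = 4.93087
  stratum 3: (300/1225)²·(1 − 69/300)·113.9²/69 = 8.68279
V̂(ȳ_st) = 13.8111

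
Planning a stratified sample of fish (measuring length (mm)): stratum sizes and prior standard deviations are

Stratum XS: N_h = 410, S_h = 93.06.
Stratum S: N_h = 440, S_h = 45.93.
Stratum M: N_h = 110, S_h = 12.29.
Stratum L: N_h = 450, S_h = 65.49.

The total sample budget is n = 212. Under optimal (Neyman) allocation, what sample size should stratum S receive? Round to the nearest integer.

Neyman allocation: n_h = n · N_h S_h / Σ N_i S_i, with n = 212.
  stratum XS: N_h·S_h = 410·93.06 = 38154.60
  stratum S: N_h·S_h = 440·45.93 = 20209.20
  stratum M: N_h·S_h = 110·12.29 = 1351.90
  stratum L: N_h·S_h = 450·65.49 = 29470.50
Σ N_h S_h = 89186.20
n for stratum S = 212·20209.20/89186.20 = 48.038 → 48

48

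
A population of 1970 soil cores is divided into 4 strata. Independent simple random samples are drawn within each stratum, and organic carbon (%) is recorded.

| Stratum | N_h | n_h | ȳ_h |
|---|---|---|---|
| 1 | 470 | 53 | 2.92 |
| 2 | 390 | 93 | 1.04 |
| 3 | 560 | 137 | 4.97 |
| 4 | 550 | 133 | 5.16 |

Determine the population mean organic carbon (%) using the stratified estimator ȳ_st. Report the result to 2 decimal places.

N = Σ N_h = 1970. Stratum weights W_h = N_h/N.
ȳ_st = (470·2.92 + 390·1.04 + 560·4.97 + 550·5.16) / 1970 = 3.7559

ȳ_st ≈ 3.76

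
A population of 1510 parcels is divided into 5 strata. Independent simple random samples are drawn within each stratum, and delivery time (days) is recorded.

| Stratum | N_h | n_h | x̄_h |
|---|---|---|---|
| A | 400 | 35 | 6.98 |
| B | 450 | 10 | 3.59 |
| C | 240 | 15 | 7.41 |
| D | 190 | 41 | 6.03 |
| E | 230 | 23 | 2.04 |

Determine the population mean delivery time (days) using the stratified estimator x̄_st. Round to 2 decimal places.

N = Σ N_h = 1510. Stratum weights W_h = N_h/N.
x̄_st = (400·6.98 + 450·3.59 + 240·7.41 + 190·6.03 + 230·2.04) / 1510 = 5.1661

x̄_st ≈ 5.17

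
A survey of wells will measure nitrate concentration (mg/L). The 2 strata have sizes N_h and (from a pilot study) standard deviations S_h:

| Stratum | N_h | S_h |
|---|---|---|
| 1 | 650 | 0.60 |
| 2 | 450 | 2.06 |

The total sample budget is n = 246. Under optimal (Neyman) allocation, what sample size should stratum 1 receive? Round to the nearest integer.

Neyman allocation: n_h = n · N_h S_h / Σ N_i S_i, with n = 246.
  stratum 1: N_h·S_h = 650·0.60 = 390.00
  stratum 2: N_h·S_h = 450·2.06 = 927.00
Σ N_h S_h = 1317.00
n for stratum 1 = 246·390.00/1317.00 = 72.847 → 73

73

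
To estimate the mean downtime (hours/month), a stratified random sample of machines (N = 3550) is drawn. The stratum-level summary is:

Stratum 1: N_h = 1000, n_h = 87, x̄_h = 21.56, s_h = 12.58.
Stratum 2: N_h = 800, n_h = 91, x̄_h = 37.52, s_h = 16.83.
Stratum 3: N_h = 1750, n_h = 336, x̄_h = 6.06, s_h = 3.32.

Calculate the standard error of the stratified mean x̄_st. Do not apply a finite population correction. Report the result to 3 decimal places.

V̂(x̄_st) = Σ W_h² s_h²/n_h, with W_h = N_h/N and N = 3550:
  stratum 1: (1000/3550)²·12.58²/87 = 0.14434
  stratum 2: (800/3550)²·16.83²/91 = 0.15807
  stratum 3: (1750/3550)²·3.32²/336 = 0.0079718
V̂(x̄_st) = 0.310382
SE(x̄_st) = √0.310382 = 0.557119

SE(x̄_st) ≈ 0.557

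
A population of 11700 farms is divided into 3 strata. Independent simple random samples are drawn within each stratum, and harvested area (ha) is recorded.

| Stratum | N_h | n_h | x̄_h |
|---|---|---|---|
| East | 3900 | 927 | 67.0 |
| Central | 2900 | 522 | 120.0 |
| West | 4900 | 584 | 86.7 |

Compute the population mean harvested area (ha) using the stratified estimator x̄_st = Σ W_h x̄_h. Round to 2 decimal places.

x̄_st ≈ 88.39

N = Σ N_h = 11700. Stratum weights W_h = N_h/N.
x̄_st = (3900·67.0 + 2900·120.0 + 4900·86.7) / 11700 = 88.3872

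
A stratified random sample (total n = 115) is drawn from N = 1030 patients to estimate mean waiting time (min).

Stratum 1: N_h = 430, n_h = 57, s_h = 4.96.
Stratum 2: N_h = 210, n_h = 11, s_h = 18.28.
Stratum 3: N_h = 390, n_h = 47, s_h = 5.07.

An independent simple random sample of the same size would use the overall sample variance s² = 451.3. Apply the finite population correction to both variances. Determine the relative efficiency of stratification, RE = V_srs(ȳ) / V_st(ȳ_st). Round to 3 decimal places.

RE ≈ 2.620

V̂(ȳ_st) = Σ W_h² (1 − n_h/N_h) s_h²/n_h, with W_h = N_h/N and N = 1030:
  stratum 1: (430/1030)²·(1 − 57/430)·4.96²/57 = 0.0652516
  stratum 2: (210/1030)²·(1 − 11/210)·18.28²/11 = 1.19662
  stratum 3: (390/1030)²·(1 − 47/390)·5.07²/47 = 0.0689608
V_st = 1.33084
V_srs = (1 − 115/1030)·451.3/115 = 3.48619
Relative efficiency = V_srs / V_st = 3.48619/1.33084 = 2.6196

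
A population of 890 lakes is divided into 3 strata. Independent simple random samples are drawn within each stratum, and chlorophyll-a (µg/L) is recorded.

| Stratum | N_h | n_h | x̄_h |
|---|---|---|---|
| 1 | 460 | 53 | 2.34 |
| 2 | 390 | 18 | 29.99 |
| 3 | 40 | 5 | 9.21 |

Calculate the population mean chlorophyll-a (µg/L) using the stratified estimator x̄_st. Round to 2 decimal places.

x̄_st ≈ 14.77

N = Σ N_h = 890. Stratum weights W_h = N_h/N.
x̄_st = (460·2.34 + 390·29.99 + 40·9.21) / 890 = 14.7651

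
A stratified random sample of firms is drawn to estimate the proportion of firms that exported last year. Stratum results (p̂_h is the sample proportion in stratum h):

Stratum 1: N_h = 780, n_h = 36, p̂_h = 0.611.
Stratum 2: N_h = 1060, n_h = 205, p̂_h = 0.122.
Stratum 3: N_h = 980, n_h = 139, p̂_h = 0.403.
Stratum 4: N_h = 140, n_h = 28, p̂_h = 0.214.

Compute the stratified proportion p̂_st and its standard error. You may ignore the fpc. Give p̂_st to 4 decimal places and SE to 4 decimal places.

N = 2960; stratum weights W_h = N_h/N.
p̂_st = Σ W_h p̂_h = (780·0.611 + 1060·0.122 + 980·0.403 + 140·0.214)/2960 = 0.34824
V̂(p̂_st) = Σ W_h² p̂_h(1−p̂_h)/(n_h−1):
  stratum 1: (780/2960)²·0.611·0.389/35 = 0.000471551
  stratum 2: (1060/2960)²·0.122·0.878/204 = 6.73368e-05
  stratum 3: (980/2960)²·0.403·0.597/138 = 0.000191104
  stratum 4: (140/2960)²·0.214·0.786/27 = 1.39362e-05
V̂(p̂_st) = 0.000743928; SE = √V̂ = 0.027275

p̂_st ≈ 0.3482, SE ≈ 0.0273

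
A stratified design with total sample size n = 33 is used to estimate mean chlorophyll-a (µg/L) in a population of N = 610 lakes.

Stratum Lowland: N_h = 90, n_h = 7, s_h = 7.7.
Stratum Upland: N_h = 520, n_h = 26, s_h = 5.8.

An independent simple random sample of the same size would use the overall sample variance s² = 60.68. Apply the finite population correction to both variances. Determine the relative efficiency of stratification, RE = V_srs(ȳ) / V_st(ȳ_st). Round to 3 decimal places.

V̂(ȳ_st) = Σ W_h² (1 − n_h/N_h) s_h²/n_h, with W_h = N_h/N and N = 610:
  stratum Lowland: (90/610)²·(1 − 7/90)·7.7²/7 = 0.170037
  stratum Upland: (520/610)²·(1 − 26/520)·5.8²/26 = 0.893209
V_st = 1.06325
V_srs = (1 − 33/610)·60.68/33 = 1.73931
Relative efficiency = V_srs / V_st = 1.73931/1.06325 = 1.6359

RE ≈ 1.636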